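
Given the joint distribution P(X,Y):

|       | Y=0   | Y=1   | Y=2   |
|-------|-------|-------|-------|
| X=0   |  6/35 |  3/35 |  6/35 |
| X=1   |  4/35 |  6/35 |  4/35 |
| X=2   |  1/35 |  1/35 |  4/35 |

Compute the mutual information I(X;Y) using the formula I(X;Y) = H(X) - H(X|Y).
0.0805 bits

I(X;Y) = H(X) - H(X|Y)

Marginal of X (row sums):
  P(X=0) = 6/35 + 3/35 + 6/35 = 3/7
  P(X=1) = 4/35 + 6/35 + 4/35 = 2/5
  P(X=2) = 1/35 + 1/35 + 4/35 = 6/35
H(X) = -[(3/7)·log₂(3/7) + (2/5)·log₂(2/5) + (6/35)·log₂(6/35)]
  = 0.52388 + 0.52877 + 0.43617 = 1.4888 bits

Marginal of Y (column sums):
  P(Y=0) = 6/35 + 4/35 + 1/35 = 11/35
  P(Y=1) = 3/35 + 6/35 + 1/35 = 2/7
  P(Y=2) = 6/35 + 4/35 + 4/35 = 2/5
H(X|Y) = Σ_y P(y)·H(X|Y=y):
  Y=0: P(Y=0) = 11/35, P(X|Y=0) = (6/11, 4/11, 1/11) → H(X|Y=0) = 1.32218
  Y=1: P(Y=1) = 2/7, P(X|Y=1) = (3/10, 3/5, 1/10) → H(X|Y=1) = 1.29546
  Y=2: P(Y=2) = 2/5, P(X|Y=2) = (3/7, 2/7, 2/7) → H(X|Y=2) = 1.55666
H(X|Y) = (11/35)·1.32218 + (2/7)·1.29546 + (2/5)·1.55666 = 1.4083 bits

I(X;Y) = H(X) - H(X|Y) = 1.4888 - 1.4083 = 0.0805 bits

Cross-check via I(X;Y) = H(X) + H(Y) - H(X,Y): computing H(Y) from the column sums and H(X,Y) from the 9 cells in the same way gives H(Y) = 1.5700 bits and H(X,Y) = 2.9783 bits, so
I(X;Y) = 1.4888 + 1.5700 - 2.9783 = 0.0805 bits ✓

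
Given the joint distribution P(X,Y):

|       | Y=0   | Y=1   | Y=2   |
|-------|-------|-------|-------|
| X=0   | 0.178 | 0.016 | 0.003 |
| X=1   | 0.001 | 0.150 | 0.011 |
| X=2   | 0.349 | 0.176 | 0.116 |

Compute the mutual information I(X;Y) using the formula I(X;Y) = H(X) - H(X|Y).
0.3094 bits

I(X;Y) = H(X) - H(X|Y)

Marginal of X (row sums):
  P(X=0) = 0.178 + 0.016 + 0.003 = 0.197
  P(X=1) = 0.001 + 0.150 + 0.011 = 0.162
  P(X=2) = 0.349 + 0.176 + 0.116 = 0.641
H(X) = -[0.197·log₂(0.197) + 0.162·log₂(0.162) + 0.641·log₂(0.641)]
  = 0.461715 + 0.425401 + 0.411268 = 1.29838 bits

Marginal of Y (column sums):
  P(Y=0) = 0.178 + 0.001 + 0.349 = 0.528
  P(Y=1) = 0.016 + 0.150 + 0.176 = 0.342
  P(Y=2) = 0.003 + 0.011 + 0.116 = 0.130
H(X|Y) = Σ_y P(y)·H(X|Y=y):
  Y=0: P(Y=0) = 0.528, P(X|Y=0) = (89/264, 1/528, 349/528) → H(X|Y=0) = 0.940772
  Y=1: P(Y=1) = 0.342, P(X|Y=1) = (8/171, 25/57, 88/171) → H(X|Y=1) = 1.221412
  Y=2: P(Y=2) = 0.130, P(X|Y=2) = (3/130, 11/130, 58/65) → H(X|Y=2) = 0.573641
H(X|Y) = 0.528·0.940772 + 0.342·1.221412 + 0.130·0.573641 = 0.98902 bits

I(X;Y) = H(X) - H(X|Y) = 1.29838 - 0.98902 = 0.3094 bits

Cross-check via I(X;Y) = H(X) + H(Y) - H(X,Y): computing H(Y) from the column sums and H(X,Y) from the 9 cells in the same way gives H(Y) = 1.39853 bits and H(X,Y) = 2.38755 bits, so
I(X;Y) = 1.29838 + 1.39853 - 2.38755 = 0.3094 bits ✓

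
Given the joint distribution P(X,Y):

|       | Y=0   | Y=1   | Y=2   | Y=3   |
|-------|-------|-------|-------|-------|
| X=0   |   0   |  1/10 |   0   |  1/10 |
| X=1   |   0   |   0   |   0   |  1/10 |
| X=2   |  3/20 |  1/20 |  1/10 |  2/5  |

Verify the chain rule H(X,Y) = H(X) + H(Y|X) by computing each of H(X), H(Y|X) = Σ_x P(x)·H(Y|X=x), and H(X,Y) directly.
H(X) = 1.1568 bits, H(Y|X) = 1.3274 bits, H(X,Y) = 2.4842 bits

Marginal of X (row sums):
  P(X=0) = 0 + 1/10 + 0 + 1/10 = 1/5
  P(X=1) = 0 + 0 + 0 + 1/10 = 1/10
  P(X=2) = 3/20 + 1/20 + 1/10 + 2/5 = 7/10
H(X) = -[(1/5)·log₂(1/5) + (1/10)·log₂(1/10) + (7/10)·log₂(7/10)]
  = 0.4644 + 0.3322 + 0.3602 = 1.1568 bits

H(Y|X) = Σ_x P(x)·H(Y|X=x):
  X=0: P(X=0) = 1/5, P(Y|X=0) = (0, 1/2, 0, 1/2) → H(Y|X=0) = 1.0000
  X=1: P(X=1) = 1/10, P(Y|X=1) = (0, 0, 0, 1) → H(Y|X=1) = 0.0000
  X=2: P(X=2) = 7/10, P(Y|X=2) = (3/14, 1/14, 1/7, 4/7) → H(Y|X=2) = 1.6106
H(Y|X) = (1/5)·1.0000 + (1/10)·0.0000 + (7/10)·1.6106 = 1.3274 bits

H(X,Y) = -Σ_{x,y} P(x,y) log₂ P(x,y). Per-cell terms -P(x,y)·log₂P(x,y):
  X=0: 0.0000, 0.3322, 0.0000, 0.3322
  X=1: 0.0000, 0.0000, 0.0000, 0.3322
  X=2: 0.4105, 0.2161, 0.3322, 0.5288
  (cells with P = 0 contribute 0)
Sum of the 12 terms: H(X,Y) = 2.4842 bits

Chain rule check:
  H(X) + H(Y|X) = 1.1568 + 1.3274 = 2.4842 bits
  H(X,Y) = 2.4842 bits
✓ Chain rule verified.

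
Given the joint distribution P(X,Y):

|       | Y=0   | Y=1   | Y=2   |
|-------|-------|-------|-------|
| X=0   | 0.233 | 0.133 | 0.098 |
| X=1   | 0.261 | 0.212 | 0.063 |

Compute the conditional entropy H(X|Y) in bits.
0.9802 bits

H(X|Y) = H(X,Y) - H(Y)

H(X,Y) = -Σ_{x,y} P(x,y) log₂ P(x,y). Per-cell terms -P(x,y)·log₂P(x,y):
  X=0: 0.4897, 0.3871, 0.3284
  X=1: 0.5058, 0.4744, 0.2513
Sum of the 6 terms: H(X,Y) = 2.4367 bits

Marginal of Y (column sums):
  P(Y=0) = 0.233 + 0.261 = 0.494
  P(Y=1) = 0.133 + 0.212 = 0.345
  P(Y=2) = 0.098 + 0.063 = 0.161
H(Y) = -[0.494·log₂(0.494) + 0.345·log₂(0.345) + 0.161·log₂(0.161)]
  = 0.5026 + 0.5297 + 0.4242 = 1.4565 bits

H(X|Y) = H(X,Y) - H(Y) = 2.4367 - 1.4565 = 0.9802 bits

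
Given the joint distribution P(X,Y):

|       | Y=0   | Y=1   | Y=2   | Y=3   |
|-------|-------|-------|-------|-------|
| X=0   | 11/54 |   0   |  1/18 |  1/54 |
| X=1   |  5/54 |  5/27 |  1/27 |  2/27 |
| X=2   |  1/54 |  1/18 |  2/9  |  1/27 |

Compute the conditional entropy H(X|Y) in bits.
1.0985 bits

H(X|Y) = H(X,Y) - H(Y)

H(X,Y) = -Σ_{x,y} P(x,y) log₂ P(x,y). Per-cell terms -P(x,y)·log₂P(x,y):
  X=0: 0.46759, 0.00000, 0.23166, 0.10657
  X=1: 0.31787, 0.45055, 0.17611, 0.27814
  X=2: 0.10657, 0.23166, 0.48221, 0.17611
  (cells with P = 0 contribute 0)
Sum of the 12 terms: H(X,Y) = 3.0250 bits

Marginal of Y (column sums):
  P(Y=0) = 11/54 + 5/54 + 1/54 = 17/54
  P(Y=1) = 0 + 5/27 + 1/18 = 13/54
  P(Y=2) = 1/18 + 1/27 + 2/9 = 17/54
  P(Y=3) = 1/54 + 2/27 + 1/27 = 7/54
H(Y) = -[(17/54)·log₂(17/54) + (13/54)·log₂(13/54) + (17/54)·log₂(17/54) + (7/54)·log₂(7/54)]
  = 0.52493 + 0.49459 + 0.52493 + 0.38209 = 1.9265 bits

H(X|Y) = H(X,Y) - H(Y) = 3.0250 - 1.9265 = 1.0985 bits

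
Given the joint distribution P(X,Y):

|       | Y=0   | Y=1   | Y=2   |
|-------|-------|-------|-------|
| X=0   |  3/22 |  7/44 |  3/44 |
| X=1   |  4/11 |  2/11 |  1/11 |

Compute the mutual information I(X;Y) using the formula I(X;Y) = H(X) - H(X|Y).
0.0264 bits

I(X;Y) = H(X) - H(X|Y)

Marginal of X (row sums):
  P(X=0) = 3/22 + 7/44 + 3/44 = 4/11
  P(X=1) = 4/11 + 2/11 + 1/11 = 7/11
H(X) = -[(4/11)·log₂(4/11) + (7/11)·log₂(7/11)]
  = 0.53070 + 0.41496 = 0.94566 bits

Marginal of Y (column sums):
  P(Y=0) = 3/22 + 4/11 = 1/2
  P(Y=1) = 7/44 + 2/11 = 15/44
  P(Y=2) = 3/44 + 1/11 = 7/44
H(X|Y) = Σ_y P(y)·H(X|Y=y):
  Y=0: P(Y=0) = 1/2, P(X|Y=0) = (3/11, 8/11) → H(X|Y=0) = 0.84535
  Y=1: P(Y=1) = 15/44, P(X|Y=1) = (7/15, 8/15) → H(X|Y=1) = 0.99679
  Y=2: P(Y=2) = 7/44, P(X|Y=2) = (3/7, 4/7) → H(X|Y=2) = 0.98523
H(X|Y) = (1/2)·0.84535 + (15/44)·0.99679 + (7/44)·0.98523 = 0.91923 bits

I(X;Y) = H(X) - H(X|Y) = 0.94566 - 0.91923 = 0.0264 bits

Cross-check via I(X;Y) = H(X) + H(Y) - H(X,Y): computing H(Y) from the column sums and H(X,Y) from the 6 cells in the same way gives H(Y) = 1.45120 bits and H(X,Y) = 2.37043 bits, so
I(X;Y) = 0.94566 + 1.45120 - 2.37043 = 0.0264 bits ✓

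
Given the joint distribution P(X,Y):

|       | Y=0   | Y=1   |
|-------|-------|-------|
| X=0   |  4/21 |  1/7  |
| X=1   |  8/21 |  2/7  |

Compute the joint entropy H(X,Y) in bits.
1.9035 bits

H(X,Y) = -Σ_{x,y} P(x,y) log₂ P(x,y). Per-cell terms -P(x,y)·log₂P(x,y):
  X=0: 0.45568, 0.40105
  X=1: 0.53041, 0.51639
Sum of the 4 terms: H(X,Y) = 1.9035 bits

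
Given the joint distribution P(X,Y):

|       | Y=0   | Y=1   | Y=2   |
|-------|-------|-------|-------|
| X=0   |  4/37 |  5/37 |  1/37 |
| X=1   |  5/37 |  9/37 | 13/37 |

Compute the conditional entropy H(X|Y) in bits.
0.7373 bits

H(X|Y) = H(X,Y) - H(Y)

H(X,Y) = -Σ_{x,y} P(x,y) log₂ P(x,y). Per-cell terms -P(x,y)·log₂P(x,y):
  X=0: 0.346968, 0.390206, 0.140796
  X=1: 0.390206, 0.496101, 0.530194
Sum of the 6 terms: H(X,Y) = 2.29447 bits

Marginal of Y (column sums):
  P(Y=0) = 4/37 + 5/37 = 9/37
  P(Y=1) = 5/37 + 9/37 = 14/37
  P(Y=2) = 1/37 + 13/37 = 14/37
H(Y) = -[(9/37)·log₂(9/37) + (14/37)·log₂(14/37) + (14/37)·log₂(14/37)]
  = 0.496101 + 0.530524 + 0.530524 = 1.55715 bits

H(X|Y) = H(X,Y) - H(Y) = 2.29447 - 1.55715 = 0.7373 bits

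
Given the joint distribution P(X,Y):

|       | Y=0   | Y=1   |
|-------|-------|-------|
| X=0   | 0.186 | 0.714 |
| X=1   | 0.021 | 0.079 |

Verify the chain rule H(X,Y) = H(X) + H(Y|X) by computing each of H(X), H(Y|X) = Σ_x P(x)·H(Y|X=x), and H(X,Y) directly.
H(X) = 0.4690 bits, H(Y|X) = 0.7357 bits, H(X,Y) = 1.2047 bits

Marginal of X (row sums):
  P(X=0) = 0.186 + 0.714 = 0.900
  P(X=1) = 0.021 + 0.079 = 0.100
H(X) = -[0.900·log₂(0.900) + 0.100·log₂(0.100)]
  = 0.1368 + 0.3322 = 0.4690 bits

H(Y|X) = Σ_x P(x)·H(Y|X=x):
  X=0: P(X=0) = 0.900, P(Y|X=0) = (31/150, 119/150) → H(Y|X=0) = 0.7351
  X=1: P(X=1) = 0.100, P(Y|X=1) = (21/100, 79/100) → H(Y|X=1) = 0.7415
H(Y|X) = 0.900·0.7351 + 0.100·0.7415 = 0.7357 bits

H(X,Y) = -Σ_{x,y} P(x,y) log₂ P(x,y). Per-cell terms -P(x,y)·log₂P(x,y):
  X=0: 0.4514, 0.3470
  X=1: 0.1170, 0.2893
Sum of the 4 terms: H(X,Y) = 1.2047 bits

Chain rule check:
  H(X) + H(Y|X) = 0.4690 + 0.7357 = 1.2047 bits
  H(X,Y) = 1.2047 bits
✓ Chain rule verified.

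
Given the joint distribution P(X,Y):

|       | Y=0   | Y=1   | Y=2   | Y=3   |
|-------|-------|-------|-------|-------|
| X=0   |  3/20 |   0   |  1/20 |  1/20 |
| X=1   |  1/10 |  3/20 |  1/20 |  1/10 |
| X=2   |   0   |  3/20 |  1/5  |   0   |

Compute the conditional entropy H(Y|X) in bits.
1.4498 bits

H(Y|X) = H(X,Y) - H(X)

H(X,Y) = -Σ_{x,y} P(x,y) log₂ P(x,y). Per-cell terms -P(x,y)·log₂P(x,y):
  X=0: 0.41054, 0.00000, 0.21610, 0.21610
  X=1: 0.33219, 0.41054, 0.21610, 0.33219
  X=2: 0.00000, 0.41054, 0.46439, 0.00000
  (cells with P = 0 contribute 0)
Sum of the 12 terms: H(X,Y) = 3.0087 bits

Marginal of X (row sums):
  P(X=0) = 3/20 + 0 + 1/20 + 1/20 = 1/4
  P(X=1) = 1/10 + 3/20 + 1/20 + 1/10 = 2/5
  P(X=2) = 0 + 3/20 + 1/5 + 0 = 7/20
H(X) = -[(1/4)·log₂(1/4) + (2/5)·log₂(2/5) + (7/20)·log₂(7/20)]
  = 0.50000 + 0.52877 + 0.53010 = 1.5589 bits

H(Y|X) = H(X,Y) - H(X) = 3.0087 - 1.5589 = 1.4498 bits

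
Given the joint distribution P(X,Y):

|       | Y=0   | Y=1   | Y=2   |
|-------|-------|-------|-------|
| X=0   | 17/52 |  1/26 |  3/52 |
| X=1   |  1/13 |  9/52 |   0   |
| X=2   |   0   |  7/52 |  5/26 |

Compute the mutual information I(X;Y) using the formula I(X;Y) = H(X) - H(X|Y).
0.5954 bits

I(X;Y) = H(X) - H(X|Y)

Marginal of X (row sums):
  P(X=0) = 17/52 + 1/26 + 3/52 = 11/26
  P(X=1) = 1/13 + 9/52 + 0 = 1/4
  P(X=2) = 0 + 7/52 + 5/26 = 17/52
H(X) = -[(11/26)·log₂(11/26) + (1/4)·log₂(1/4) + (17/52)·log₂(17/52)]
  = 0.52504 + 0.50000 + 0.52732 = 1.55236 bits

Marginal of Y (column sums):
  P(Y=0) = 17/52 + 1/13 + 0 = 21/52
  P(Y=1) = 1/26 + 9/52 + 7/52 = 9/26
  P(Y=2) = 3/52 + 0 + 5/26 = 1/4
H(X|Y) = Σ_y P(y)·H(X|Y=y):
  Y=0: P(Y=0) = 21/52, P(X|Y=0) = (17/21, 4/21, 0) → H(X|Y=0) = 0.70247
  Y=1: P(Y=1) = 9/26, P(X|Y=1) = (1/9, 1/2, 7/18) → H(X|Y=1) = 1.38210
  Y=2: P(Y=2) = 1/4, P(X|Y=2) = (3/13, 0, 10/13) → H(X|Y=2) = 0.77935
H(X|Y) = (21/52)·0.70247 + (9/26)·1.38210 + (1/4)·0.77935 = 0.95695 bits

I(X;Y) = H(X) - H(X|Y) = 1.55236 - 0.95695 = 0.5954 bits

Cross-check via I(X;Y) = H(X) + H(Y) - H(X,Y): computing H(Y) from the column sums and H(X,Y) from the 9 cells in the same way gives H(Y) = 1.55807 bits and H(X,Y) = 2.51502 bits, so
I(X;Y) = 1.55236 + 1.55807 - 2.51502 = 0.5954 bits ✓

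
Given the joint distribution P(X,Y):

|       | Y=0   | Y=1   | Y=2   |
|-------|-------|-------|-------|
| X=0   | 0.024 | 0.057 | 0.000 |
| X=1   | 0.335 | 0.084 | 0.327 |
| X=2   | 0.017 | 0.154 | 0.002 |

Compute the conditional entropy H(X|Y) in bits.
0.6764 bits

H(X|Y) = H(X,Y) - H(Y)

H(X,Y) = -Σ_{x,y} P(x,y) log₂ P(x,y). Per-cell terms -P(x,y)·log₂P(x,y):
  X=0: 0.129140, 0.235575, 0.000000
  X=1: 0.528552, 0.300171, 0.527332
  X=2: 0.099931, 0.415646, 0.017932
  (cells with P = 0 contribute 0)
Sum of the 9 terms: H(X,Y) = 2.254279 bits

Marginal of Y (column sums):
  P(Y=0) = 0.024 + 0.335 + 0.017 = 0.376
  P(Y=1) = 0.057 + 0.084 + 0.154 = 0.295
  P(Y=2) = 0.000 + 0.327 + 0.002 = 0.329
H(Y) = -[0.376·log₂(0.376) + 0.295·log₂(0.295) + 0.329·log₂(0.329)]
  = 0.530609 + 0.519558 + 0.527664 = 1.577831 bits

H(X|Y) = H(X,Y) - H(Y) = 2.254279 - 1.577831 = 0.6764 bits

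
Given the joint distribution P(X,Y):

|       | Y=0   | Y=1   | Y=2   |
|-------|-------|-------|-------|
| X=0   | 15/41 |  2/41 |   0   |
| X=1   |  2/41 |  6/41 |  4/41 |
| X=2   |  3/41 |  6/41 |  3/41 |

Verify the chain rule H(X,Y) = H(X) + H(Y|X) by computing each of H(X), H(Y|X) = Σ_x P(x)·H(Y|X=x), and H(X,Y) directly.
H(X) = 1.5642 bits, H(Y|X) = 1.0828 bits, H(X,Y) = 2.6470 bits

Marginal of X (row sums):
  P(X=0) = 15/41 + 2/41 + 0 = 17/41
  P(X=1) = 2/41 + 6/41 + 4/41 = 12/41
  P(X=2) = 3/41 + 6/41 + 3/41 = 12/41
H(X) = -[(17/41)·log₂(17/41) + (12/41)·log₂(12/41) + (12/41)·log₂(12/41)]
  = 0.52662 + 0.51881 + 0.51881 = 1.5642 bits

H(Y|X) = Σ_x P(x)·H(Y|X=x):
  X=0: P(X=0) = 17/41, P(Y|X=0) = (15/17, 2/17, 0) → H(Y|X=0) = 0.52256
  X=1: P(X=1) = 12/41, P(Y|X=1) = (1/6, 1/2, 1/3) → H(Y|X=1) = 1.45915
  X=2: P(X=2) = 12/41, P(Y|X=2) = (1/4, 1/2, 1/4) → H(Y|X=2) = 1.50000
H(Y|X) = (17/41)·0.52256 + (12/41)·1.45915 + (12/41)·1.50000 = 1.0828 bits

H(X,Y) = -Σ_{x,y} P(x,y) log₂ P(x,y). Per-cell terms -P(x,y)·log₂P(x,y):
  X=0: 0.53073, 0.21256, 0.00000
  X=1: 0.21256, 0.40574, 0.32757
  X=2: 0.27604, 0.40574, 0.27604
  (cells with P = 0 contribute 0)
Sum of the 9 terms: H(X,Y) = 2.6470 bits

Chain rule check:
  H(X) + H(Y|X) = 1.5642 + 1.0828 = 2.6470 bits
  H(X,Y) = 2.6470 bits
✓ Chain rule verified.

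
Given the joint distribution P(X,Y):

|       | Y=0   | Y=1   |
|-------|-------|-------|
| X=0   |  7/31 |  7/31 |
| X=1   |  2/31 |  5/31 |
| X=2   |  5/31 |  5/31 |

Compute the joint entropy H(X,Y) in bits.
2.4983 bits

H(X,Y) = -Σ_{x,y} P(x,y) log₂ P(x,y). Per-cell terms -P(x,y)·log₂P(x,y):
  X=0: 0.48477, 0.48477
  X=1: 0.25511, 0.42456
  X=2: 0.42456, 0.42456
Sum of the 6 terms: H(X,Y) = 2.4983 bits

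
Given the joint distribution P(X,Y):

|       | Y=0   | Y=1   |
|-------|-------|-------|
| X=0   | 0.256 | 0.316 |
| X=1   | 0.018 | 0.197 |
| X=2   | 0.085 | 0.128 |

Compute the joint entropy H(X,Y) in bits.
2.2764 bits

H(X,Y) = -Σ_{x,y} P(x,y) log₂ P(x,y). Per-cell terms -P(x,y)·log₂P(x,y):
  X=0: 0.50324, 0.52519
  X=1: 0.10433, 0.46172
  X=2: 0.30229, 0.37962
Sum of the 6 terms: H(X,Y) = 2.2764 bits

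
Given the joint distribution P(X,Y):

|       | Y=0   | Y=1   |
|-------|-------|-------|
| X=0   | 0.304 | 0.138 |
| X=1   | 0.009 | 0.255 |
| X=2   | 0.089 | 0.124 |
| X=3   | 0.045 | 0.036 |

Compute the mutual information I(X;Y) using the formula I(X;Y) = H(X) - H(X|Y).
0.2502 bits

I(X;Y) = H(X) - H(X|Y)

Marginal of X (row sums):
  P(X=0) = 0.304 + 0.138 = 0.442
  P(X=1) = 0.009 + 0.255 = 0.264
  P(X=2) = 0.089 + 0.124 = 0.213
  P(X=3) = 0.045 + 0.036 = 0.081
H(X) = -[0.442·log₂(0.442) + 0.264·log₂(0.264) + 0.213·log₂(0.213) + 0.081·log₂(0.081)]
  = 0.52062 + 0.50725 + 0.47522 + 0.29370 = 1.79679 bits

Marginal of Y (column sums):
  P(Y=0) = 0.304 + 0.009 + 0.089 + 0.045 = 0.447
  P(Y=1) = 0.138 + 0.255 + 0.124 + 0.036 = 0.553
H(X|Y) = Σ_y P(y)·H(X|Y=y):
  Y=0: P(Y=0) = 0.447, P(X|Y=0) = (304/447, 3/149, 89/447, 15/149) → H(X|Y=0) = 1.28876
  Y=1: P(Y=1) = 0.553, P(X|Y=1) = (138/553, 255/553, 124/553, 36/553) → H(X|Y=1) = 1.75494
H(X|Y) = 0.447·1.28876 + 0.553·1.75494 = 1.54656 bits

I(X;Y) = H(X) - H(X|Y) = 1.79679 - 1.54656 = 0.2502 bits

Cross-check via I(X;Y) = H(X) + H(Y) - H(X,Y): computing H(Y) from the column sums and H(X,Y) from the 8 cells in the same way gives H(Y) = 0.99188 bits and H(X,Y) = 2.53844 bits, so
I(X;Y) = 1.79679 + 0.99188 - 2.53844 = 0.2502 bits ✓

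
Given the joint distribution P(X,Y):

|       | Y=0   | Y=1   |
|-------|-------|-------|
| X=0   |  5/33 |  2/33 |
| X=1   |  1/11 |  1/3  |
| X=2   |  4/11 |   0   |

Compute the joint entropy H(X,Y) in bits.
2.0311 bits

H(X,Y) = -Σ_{x,y} P(x,y) log₂ P(x,y). Per-cell terms -P(x,y)·log₂P(x,y):
  X=0: 0.4125, 0.2451
  X=1: 0.3145, 0.5283
  X=2: 0.5307, 0.0000
  (cells with P = 0 contribute 0)
Sum of the 6 terms: H(X,Y) = 2.0311 bits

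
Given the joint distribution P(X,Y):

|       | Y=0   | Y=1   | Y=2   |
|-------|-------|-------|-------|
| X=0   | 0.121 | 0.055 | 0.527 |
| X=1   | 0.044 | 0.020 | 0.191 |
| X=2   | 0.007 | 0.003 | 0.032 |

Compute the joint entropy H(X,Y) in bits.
2.0873 bits

H(X,Y) = -Σ_{x,y} P(x,y) log₂ P(x,y). Per-cell terms -P(x,y)·log₂P(x,y):
  X=0: 0.3687, 0.2301, 0.4870
  X=1: 0.1983, 0.1129, 0.4562
  X=2: 0.0501, 0.0251, 0.1589
Sum of the 9 terms: H(X,Y) = 2.0873 bits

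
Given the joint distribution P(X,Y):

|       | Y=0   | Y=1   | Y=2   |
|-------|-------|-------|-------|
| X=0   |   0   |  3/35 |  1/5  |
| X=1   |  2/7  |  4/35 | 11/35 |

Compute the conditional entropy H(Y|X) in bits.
1.3039 bits

H(Y|X) = H(X,Y) - H(X)

H(X,Y) = -Σ_{x,y} P(x,y) log₂ P(x,y). Per-cell terms -P(x,y)·log₂P(x,y):
  X=0: 0.0000, 0.3038, 0.4644
  X=1: 0.5164, 0.3576, 0.5248
  (cells with P = 0 contribute 0)
Sum of the 6 terms: H(X,Y) = 2.1670 bits

Marginal of X (row sums):
  P(X=0) = 0 + 3/35 + 1/5 = 2/7
  P(X=1) = 2/7 + 4/35 + 11/35 = 5/7
H(X) = -[(2/7)·log₂(2/7) + (5/7)·log₂(5/7)]
  = 0.5164 + 0.3467 = 0.8631 bits

H(Y|X) = H(X,Y) - H(X) = 2.1670 - 0.8631 = 1.3039 bits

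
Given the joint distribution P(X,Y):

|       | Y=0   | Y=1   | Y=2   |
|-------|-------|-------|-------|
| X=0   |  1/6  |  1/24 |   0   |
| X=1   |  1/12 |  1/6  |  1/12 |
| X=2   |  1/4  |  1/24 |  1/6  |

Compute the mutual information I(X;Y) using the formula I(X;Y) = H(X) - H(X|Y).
0.2436 bits

I(X;Y) = H(X) - H(X|Y)

Marginal of X (row sums):
  P(X=0) = 1/6 + 1/24 + 0 = 5/24
  P(X=1) = 1/12 + 1/6 + 1/12 = 1/3
  P(X=2) = 1/4 + 1/24 + 1/6 = 11/24
H(X) = -[(5/24)·log₂(5/24) + (1/3)·log₂(1/3) + (11/24)·log₂(11/24)]
  = 0.47147 + 0.52832 + 0.51587 = 1.5157 bits

Marginal of Y (column sums):
  P(Y=0) = 1/6 + 1/12 + 1/4 = 1/2
  P(Y=1) = 1/24 + 1/6 + 1/24 = 1/4
  P(Y=2) = 0 + 1/12 + 1/6 = 1/4
H(X|Y) = Σ_y P(y)·H(X|Y=y):
  Y=0: P(Y=0) = 1/2, P(X|Y=0) = (1/3, 1/6, 1/2) → H(X|Y=0) = 1.45915
  Y=1: P(Y=1) = 1/4, P(X|Y=1) = (1/6, 2/3, 1/6) → H(X|Y=1) = 1.25163
  Y=2: P(Y=2) = 1/4, P(X|Y=2) = (0, 1/3, 2/3) → H(X|Y=2) = 0.91830
H(X|Y) = (1/2)·1.45915 + (1/4)·1.25163 + (1/4)·0.91830 = 1.2721 bits

I(X;Y) = H(X) - H(X|Y) = 1.5157 - 1.2721 = 0.2436 bits

Cross-check via I(X;Y) = H(X) + H(Y) - H(X,Y): computing H(Y) from the column sums and H(X,Y) from the 9 cells in the same way gives H(Y) = 1.5000 bits and H(X,Y) = 2.7721 bits, so
I(X;Y) = 1.5157 + 1.5000 - 2.7721 = 0.2436 bits ✓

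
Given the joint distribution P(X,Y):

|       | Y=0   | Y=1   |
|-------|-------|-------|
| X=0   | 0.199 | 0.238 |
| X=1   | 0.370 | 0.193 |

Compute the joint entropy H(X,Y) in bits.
1.9452 bits

H(X,Y) = -Σ_{x,y} P(x,y) log₂ P(x,y). Per-cell terms -P(x,y)·log₂P(x,y):
  X=0: 0.4635, 0.4929
  X=1: 0.5307, 0.4581
Sum of the 4 terms: H(X,Y) = 1.9452 bits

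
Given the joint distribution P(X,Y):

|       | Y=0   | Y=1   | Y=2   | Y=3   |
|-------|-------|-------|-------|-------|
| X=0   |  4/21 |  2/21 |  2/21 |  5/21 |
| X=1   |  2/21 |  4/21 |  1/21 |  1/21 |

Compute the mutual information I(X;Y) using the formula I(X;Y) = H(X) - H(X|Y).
0.1171 bits

I(X;Y) = H(X) - H(X|Y)

Marginal of X (row sums):
  P(X=0) = 4/21 + 2/21 + 2/21 + 5/21 = 13/21
  P(X=1) = 2/21 + 4/21 + 1/21 + 1/21 = 8/21
H(X) = -[(13/21)·log₂(13/21) + (8/21)·log₂(8/21)]
  = 0.428305 + 0.530407 = 0.95871 bits

Marginal of Y (column sums):
  P(Y=0) = 4/21 + 2/21 = 2/7
  P(Y=1) = 2/21 + 4/21 = 2/7
  P(Y=2) = 2/21 + 1/21 = 1/7
  P(Y=3) = 5/21 + 1/21 = 2/7
H(X|Y) = Σ_y P(y)·H(X|Y=y):
  Y=0: P(Y=0) = 2/7, P(X|Y=0) = (2/3, 1/3) → H(X|Y=0) = 0.918296
  Y=1: P(Y=1) = 2/7, P(X|Y=1) = (1/3, 2/3) → H(X|Y=1) = 0.918296
  Y=2: P(Y=2) = 1/7, P(X|Y=2) = (2/3, 1/3) → H(X|Y=2) = 0.918296
  Y=3: P(Y=3) = 2/7, P(X|Y=3) = (5/6, 1/6) → H(X|Y=3) = 0.650022
H(X|Y) = (2/7)·0.918296 + (2/7)·0.918296 + (1/7)·0.918296 + (2/7)·0.650022 = 0.84165 bits

I(X;Y) = H(X) - H(X|Y) = 0.95871 - 0.84165 = 0.1171 bits

Cross-check via I(X;Y) = H(X) + H(Y) - H(X,Y): computing H(Y) from the column sums and H(X,Y) from the 8 cells in the same way gives H(Y) = 1.95021 bits and H(X,Y) = 2.79186 bits, so
I(X;Y) = 0.95871 + 1.95021 - 2.79186 = 0.1171 bits ✓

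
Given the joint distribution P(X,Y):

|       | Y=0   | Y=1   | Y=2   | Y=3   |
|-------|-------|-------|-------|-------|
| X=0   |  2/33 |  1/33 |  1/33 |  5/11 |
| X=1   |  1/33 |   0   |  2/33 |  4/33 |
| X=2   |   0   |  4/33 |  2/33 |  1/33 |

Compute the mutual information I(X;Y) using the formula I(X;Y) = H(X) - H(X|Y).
0.3831 bits

I(X;Y) = H(X) - H(X|Y)

Marginal of X (row sums):
  P(X=0) = 2/33 + 1/33 + 1/33 + 5/11 = 19/33
  P(X=1) = 1/33 + 0 + 2/33 + 4/33 = 7/33
  P(X=2) = 0 + 4/33 + 2/33 + 1/33 = 7/33
H(X) = -[(19/33)·log₂(19/33) + (7/33)·log₂(7/33) + (7/33)·log₂(7/33)]
  = 0.458572 + 0.474523 + 0.474523 = 1.40762 bits

Marginal of Y (column sums):
  P(Y=0) = 2/33 + 1/33 + 0 = 1/11
  P(Y=1) = 1/33 + 0 + 4/33 = 5/33
  P(Y=2) = 1/33 + 2/33 + 2/33 = 5/33
  P(Y=3) = 5/11 + 4/33 + 1/33 = 20/33
H(X|Y) = Σ_y P(y)·H(X|Y=y):
  Y=0: P(Y=0) = 1/11, P(X|Y=0) = (2/3, 1/3, 0) → H(X|Y=0) = 0.918296
  Y=1: P(Y=1) = 5/33, P(X|Y=1) = (1/5, 0, 4/5) → H(X|Y=1) = 0.721928
  Y=2: P(Y=2) = 5/33, P(X|Y=2) = (1/5, 2/5, 2/5) → H(X|Y=2) = 1.521928
  Y=3: P(Y=3) = 20/33, P(X|Y=3) = (3/4, 1/5, 1/20) → H(X|Y=3) = 0.991760
H(X|Y) = (1/11)·0.918296 + (5/33)·0.721928 + (5/33)·1.521928 + (20/33)·0.991760 = 1.02453 bits

I(X;Y) = H(X) - H(X|Y) = 1.40762 - 1.02453 = 0.3831 bits

Cross-check via I(X;Y) = H(X) + H(Y) - H(X,Y): computing H(Y) from the column sums and H(X,Y) from the 12 cells in the same way gives H(Y) = 1.57734 bits and H(X,Y) = 2.60187 bits, so
I(X;Y) = 1.40762 + 1.57734 - 2.60187 = 0.3831 bits ✓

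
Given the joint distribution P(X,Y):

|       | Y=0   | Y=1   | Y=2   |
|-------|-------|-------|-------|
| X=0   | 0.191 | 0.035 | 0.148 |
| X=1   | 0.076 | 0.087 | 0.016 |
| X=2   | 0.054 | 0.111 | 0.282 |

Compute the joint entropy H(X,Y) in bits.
2.8123 bits

H(X,Y) = -Σ_{x,y} P(x,y) log₂ P(x,y). Per-cell terms -P(x,y)·log₂P(x,y):
  X=0: 0.45618, 0.16928, 0.40794
  X=1: 0.28256, 0.30649, 0.09545
  X=2: 0.22739, 0.35202, 0.51500
Sum of the 9 terms: H(X,Y) = 2.8123 bits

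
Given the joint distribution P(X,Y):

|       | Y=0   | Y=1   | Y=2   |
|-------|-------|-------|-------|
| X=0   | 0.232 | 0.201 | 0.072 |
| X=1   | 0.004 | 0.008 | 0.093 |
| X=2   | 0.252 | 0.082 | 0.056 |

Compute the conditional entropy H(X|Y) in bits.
1.1590 bits

H(X|Y) = H(X,Y) - H(Y)

H(X,Y) = -Σ_{x,y} P(x,y) log₂ P(x,y). Per-cell terms -P(x,y)·log₂P(x,y):
  X=0: 0.489010, 0.465261, 0.273302
  X=1: 0.031863, 0.055726, 0.318676
  X=2: 0.501103, 0.295875, 0.232872
Sum of the 9 terms: H(X,Y) = 2.66369 bits

Marginal of Y (column sums):
  P(Y=0) = 0.232 + 0.004 + 0.252 = 0.488
  P(Y=1) = 0.201 + 0.008 + 0.082 = 0.291
  P(Y=2) = 0.072 + 0.093 + 0.056 = 0.221
H(Y) = -[0.488·log₂(0.488) + 0.291·log₂(0.291) + 0.221·log₂(0.221)]
  = 0.505103 + 0.518245 + 0.481312 = 1.50466 bits

H(X|Y) = H(X,Y) - H(Y) = 2.66369 - 1.50466 = 1.1590 bits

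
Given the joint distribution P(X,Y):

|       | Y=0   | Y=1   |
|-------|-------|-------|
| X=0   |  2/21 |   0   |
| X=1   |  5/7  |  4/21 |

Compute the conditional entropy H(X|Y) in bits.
0.4230 bits

H(X|Y) = H(X,Y) - H(Y)

H(X,Y) = -Σ_{x,y} P(x,y) log₂ P(x,y). Per-cell terms -P(x,y)·log₂P(x,y):
  X=0: 0.3231, 0.0000
  X=1: 0.3467, 0.4557
  (cells with P = 0 contribute 0)
Sum of the 4 terms: H(X,Y) = 1.1255 bits

Marginal of Y (column sums):
  P(Y=0) = 2/21 + 5/7 = 17/21
  P(Y=1) = 0 + 4/21 = 4/21
H(Y) = -[(17/21)·log₂(17/21) + (4/21)·log₂(4/21)]
  = 0.2468 + 0.4557 = 0.7025 bits

H(X|Y) = H(X,Y) - H(Y) = 1.1255 - 0.7025 = 0.4230 bits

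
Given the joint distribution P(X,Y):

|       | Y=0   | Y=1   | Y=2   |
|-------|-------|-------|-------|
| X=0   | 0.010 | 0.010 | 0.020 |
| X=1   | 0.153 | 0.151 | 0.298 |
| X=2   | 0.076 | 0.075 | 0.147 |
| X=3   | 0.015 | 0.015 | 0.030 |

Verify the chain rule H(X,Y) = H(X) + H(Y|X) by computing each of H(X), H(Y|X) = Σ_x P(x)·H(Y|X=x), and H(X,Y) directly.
H(X) = 1.3905 bits, H(Y|X) = 1.5049 bits, H(X,Y) = 2.8954 bits

Marginal of X (row sums):
  P(X=0) = 0.010 + 0.010 + 0.020 = 0.040
  P(X=1) = 0.153 + 0.151 + 0.298 = 0.602
  P(X=2) = 0.076 + 0.075 + 0.147 = 0.298
  P(X=3) = 0.015 + 0.015 + 0.030 = 0.060
H(X) = -[0.040·log₂(0.040) + 0.602·log₂(0.602) + 0.298·log₂(0.298) + 0.060·log₂(0.060)]
  = 0.18575 + 0.44076 + 0.52049 + 0.24353 = 1.3905 bits

H(Y|X) = Σ_x P(x)·H(Y|X=x):
  X=0: P(X=0) = 0.040, P(Y|X=0) = (1/4, 1/4, 1/2) → H(Y|X=0) = 1.50000
  X=1: P(X=1) = 0.602, P(Y|X=1) = (153/602, 151/602, 149/301) → H(Y|X=1) = 1.50490
  X=2: P(X=2) = 0.298, P(Y|X=2) = (38/149, 75/298, 147/298) → H(Y|X=2) = 1.50657
  X=3: P(X=3) = 0.060, P(Y|X=3) = (1/4, 1/4, 1/2) → H(Y|X=3) = 1.50000
H(Y|X) = 0.040·1.50000 + 0.602·1.50490 + 0.298·1.50657 + 0.060·1.50000 = 1.5049 bits

H(X,Y) = -Σ_{x,y} P(x,y) log₂ P(x,y). Per-cell terms -P(x,y)·log₂P(x,y):
  X=0: 0.06644, 0.06644, 0.11288
  X=1: 0.41438, 0.41183, 0.52049
  X=2: 0.28256, 0.28027, 0.40662
  X=3: 0.09088, 0.09088, 0.15177
Sum of the 12 terms: H(X,Y) = 2.8954 bits

Chain rule check:
  H(X) + H(Y|X) = 1.3905 + 1.5049 = 2.8954 bits
  H(X,Y) = 2.8954 bits
✓ Chain rule verified.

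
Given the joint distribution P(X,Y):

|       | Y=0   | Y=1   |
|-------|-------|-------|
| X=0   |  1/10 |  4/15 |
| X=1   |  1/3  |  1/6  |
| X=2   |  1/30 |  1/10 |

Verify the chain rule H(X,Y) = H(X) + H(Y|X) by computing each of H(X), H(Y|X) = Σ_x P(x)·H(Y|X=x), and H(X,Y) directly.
H(X) = 1.4183 bits, H(Y|X) = 0.8773 bits, H(X,Y) = 2.2956 bits

Marginal of X (row sums):
  P(X=0) = 1/10 + 4/15 = 11/30
  P(X=1) = 1/3 + 1/6 = 1/2
  P(X=2) = 1/30 + 1/10 = 2/15
H(X) = -[(11/30)·log₂(11/30) + (1/2)·log₂(1/2) + (2/15)·log₂(2/15)]
  = 0.5307 + 0.5000 + 0.3876 = 1.4183 bits

H(Y|X) = Σ_x P(x)·H(Y|X=x):
  X=0: P(X=0) = 11/30, P(Y|X=0) = (3/11, 8/11) → H(Y|X=0) = 0.8454
  X=1: P(X=1) = 1/2, P(Y|X=1) = (2/3, 1/3) → H(Y|X=1) = 0.9183
  X=2: P(X=2) = 2/15, P(Y|X=2) = (1/4, 3/4) → H(Y|X=2) = 0.8113
H(Y|X) = (11/30)·0.8454 + (1/2)·0.9183 + (2/15)·0.8113 = 0.8773 bits

H(X,Y) = -Σ_{x,y} P(x,y) log₂ P(x,y). Per-cell terms -P(x,y)·log₂P(x,y):
  X=0: 0.3322, 0.5085
  X=1: 0.5283, 0.4308
  X=2: 0.1636, 0.3322
Sum of the 6 terms: H(X,Y) = 2.2956 bits

Chain rule check:
  H(X) + H(Y|X) = 1.4183 + 0.8773 = 2.2956 bits
  H(X,Y) = 2.2956 bits
✓ Chain rule verified.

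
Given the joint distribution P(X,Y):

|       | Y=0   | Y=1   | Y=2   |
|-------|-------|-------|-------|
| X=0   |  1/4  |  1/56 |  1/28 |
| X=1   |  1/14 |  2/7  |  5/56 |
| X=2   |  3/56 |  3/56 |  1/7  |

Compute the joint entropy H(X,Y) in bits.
2.7284 bits

H(X,Y) = -Σ_{x,y} P(x,y) log₂ P(x,y). Per-cell terms -P(x,y)·log₂P(x,y):
  X=0: 0.50000, 0.10370, 0.17169
  X=1: 0.27195, 0.51639, 0.31120
  X=2: 0.22620, 0.22620, 0.40105
Sum of the 9 terms: H(X,Y) = 2.7284 bits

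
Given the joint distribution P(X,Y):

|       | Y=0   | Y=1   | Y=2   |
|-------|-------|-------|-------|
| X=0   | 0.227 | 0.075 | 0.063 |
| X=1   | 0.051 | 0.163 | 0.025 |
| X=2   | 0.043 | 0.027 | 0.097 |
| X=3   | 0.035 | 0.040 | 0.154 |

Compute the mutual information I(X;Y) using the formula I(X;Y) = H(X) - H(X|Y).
0.2956 bits

I(X;Y) = H(X) - H(X|Y)

Marginal of X (row sums):
  P(X=0) = 0.227 + 0.075 + 0.063 = 0.365
  P(X=1) = 0.051 + 0.163 + 0.025 = 0.239
  P(X=2) = 0.043 + 0.027 + 0.097 = 0.167
  P(X=3) = 0.035 + 0.040 + 0.154 = 0.229
H(X) = -[0.365·log₂(0.365) + 0.239·log₂(0.239) + 0.167·log₂(0.167) + 0.229·log₂(0.229)]
  = 0.5307 + 0.4935 + 0.4312 + 0.4870 = 1.9424 bits

Marginal of Y (column sums):
  P(Y=0) = 0.227 + 0.051 + 0.043 + 0.035 = 0.356
  P(Y=1) = 0.075 + 0.163 + 0.027 + 0.040 = 0.305
  P(Y=2) = 0.063 + 0.025 + 0.097 + 0.154 = 0.339
H(X|Y) = Σ_y P(y)·H(X|Y=y):
  Y=0: P(Y=0) = 0.356, P(X|Y=0) = (227/356, 51/356, 43/356, 35/356) → H(X|Y=0) = 1.5129
  Y=1: P(Y=1) = 0.305, P(X|Y=1) = (15/61, 163/305, 27/305, 8/61) → H(X|Y=1) = 1.6748
  Y=2: P(Y=2) = 0.339, P(X|Y=2) = (21/113, 25/339, 97/339, 154/339) → H(X|Y=2) = 1.7622
H(X|Y) = 0.356·1.5129 + 0.305·1.6748 + 0.339·1.7622 = 1.6468 bits

I(X;Y) = H(X) - H(X|Y) = 1.9424 - 1.6468 = 0.2956 bits

Cross-check via I(X;Y) = H(X) + H(Y) - H(X,Y): computing H(Y) from the column sums and H(X,Y) from the 12 cells in the same way gives H(Y) = 1.5820 bits and H(X,Y) = 3.2288 bits, so
I(X;Y) = 1.9424 + 1.5820 - 3.2288 = 0.2956 bits ✓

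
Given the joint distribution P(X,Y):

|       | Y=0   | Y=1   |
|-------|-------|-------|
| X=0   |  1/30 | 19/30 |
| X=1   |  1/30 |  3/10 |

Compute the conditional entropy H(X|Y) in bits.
0.9122 bits

H(X|Y) = H(X,Y) - H(Y)

H(X,Y) = -Σ_{x,y} P(x,y) log₂ P(x,y). Per-cell terms -P(x,y)·log₂P(x,y):
  X=0: 0.1636, 0.4173
  X=1: 0.1636, 0.5211
Sum of the 4 terms: H(X,Y) = 1.2656 bits

Marginal of Y (column sums):
  P(Y=0) = 1/30 + 1/30 = 1/15
  P(Y=1) = 19/30 + 3/10 = 14/15
H(Y) = -[(1/15)·log₂(1/15) + (14/15)·log₂(14/15)]
  = 0.2605 + 0.0929 = 0.3534 bits

H(X|Y) = H(X,Y) - H(Y) = 1.2656 - 0.3534 = 0.9122 bits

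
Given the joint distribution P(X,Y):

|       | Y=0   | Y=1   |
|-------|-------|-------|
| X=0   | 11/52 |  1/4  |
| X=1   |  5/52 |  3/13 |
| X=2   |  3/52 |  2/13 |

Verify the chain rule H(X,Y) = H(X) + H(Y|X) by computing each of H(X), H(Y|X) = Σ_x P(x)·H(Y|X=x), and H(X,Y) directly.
H(X) = 1.5162 bits, H(Y|X) = 0.9238 bits, H(X,Y) = 2.4400 bits

Marginal of X (row sums):
  P(X=0) = 11/52 + 1/4 = 6/13
  P(X=1) = 5/52 + 3/13 = 17/52
  P(X=2) = 3/52 + 2/13 = 11/52
H(X) = -[(6/13)·log₂(6/13) + (17/52)·log₂(17/52) + (11/52)·log₂(11/52)]
  = 0.51484 + 0.52732 + 0.47406 = 1.5162 bits

H(Y|X) = Σ_x P(x)·H(Y|X=x):
  X=0: P(X=0) = 6/13, P(Y|X=0) = (11/24, 13/24) → H(Y|X=0) = 0.99498
  X=1: P(X=1) = 17/52, P(Y|X=1) = (5/17, 12/17) → H(Y|X=1) = 0.87398
  X=2: P(X=2) = 11/52, P(Y|X=2) = (3/11, 8/11) → H(Y|X=2) = 0.84535
H(Y|X) = (6/13)·0.99498 + (17/52)·0.87398 + (11/52)·0.84535 = 0.9238 bits

H(X,Y) = -Σ_{x,y} P(x,y) log₂ P(x,y). Per-cell terms -P(x,y)·log₂P(x,y):
  X=0: 0.47406, 0.50000
  X=1: 0.32486, 0.48819
  X=2: 0.23743, 0.41545
Sum of the 6 terms: H(X,Y) = 2.4400 bits

Chain rule check:
  H(X) + H(Y|X) = 1.5162 + 0.9238 = 2.4400 bits
  H(X,Y) = 2.4400 bits
✓ Chain rule verified.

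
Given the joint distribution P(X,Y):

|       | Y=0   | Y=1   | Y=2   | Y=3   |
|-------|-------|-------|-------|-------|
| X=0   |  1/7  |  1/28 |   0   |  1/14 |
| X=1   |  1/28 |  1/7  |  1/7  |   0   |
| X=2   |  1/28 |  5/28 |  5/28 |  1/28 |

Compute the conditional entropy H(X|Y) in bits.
1.1712 bits

H(X|Y) = H(X,Y) - H(Y)

H(X,Y) = -Σ_{x,y} P(x,y) log₂ P(x,y). Per-cell terms -P(x,y)·log₂P(x,y):
  X=0: 0.40105, 0.17169, 0.00000, 0.27195
  X=1: 0.17169, 0.40105, 0.40105, 0.00000
  X=2: 0.17169, 0.44383, 0.44383, 0.17169
  (cells with P = 0 contribute 0)
Sum of the 12 terms: H(X,Y) = 3.0495 bits

Marginal of Y (column sums):
  P(Y=0) = 1/7 + 1/28 + 1/28 = 3/14
  P(Y=1) = 1/28 + 1/7 + 5/28 = 5/14
  P(Y=2) = 0 + 1/7 + 5/28 = 9/28
  P(Y=3) = 1/14 + 0 + 1/28 = 3/28
H(Y) = -[(3/14)·log₂(3/14) + (5/14)·log₂(5/14) + (9/28)·log₂(9/28) + (3/28)·log₂(3/28)]
  = 0.47623 + 0.53051 + 0.52632 + 0.34526 = 1.8783 bits

H(X|Y) = H(X,Y) - H(Y) = 3.0495 - 1.8783 = 1.1712 bits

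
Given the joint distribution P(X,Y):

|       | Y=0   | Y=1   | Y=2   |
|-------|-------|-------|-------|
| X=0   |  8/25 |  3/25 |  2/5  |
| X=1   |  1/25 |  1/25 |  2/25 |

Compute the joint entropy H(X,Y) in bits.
2.0849 bits

H(X,Y) = -Σ_{x,y} P(x,y) log₂ P(x,y). Per-cell terms -P(x,y)·log₂P(x,y):
  X=0: 0.52603, 0.36707, 0.52877
  X=1: 0.18575, 0.18575, 0.29151
Sum of the 6 terms: H(X,Y) = 2.0849 bits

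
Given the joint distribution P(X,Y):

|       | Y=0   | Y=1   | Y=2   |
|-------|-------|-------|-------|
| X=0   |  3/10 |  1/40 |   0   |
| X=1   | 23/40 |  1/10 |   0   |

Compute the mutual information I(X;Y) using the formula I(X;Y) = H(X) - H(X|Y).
0.0079 bits

I(X;Y) = H(X) - H(X|Y)

Marginal of X (row sums):
  P(X=0) = 3/10 + 1/40 + 0 = 13/40
  P(X=1) = 23/40 + 1/10 + 0 = 27/40
H(X) = -[(13/40)·log₂(13/40) + (27/40)·log₂(27/40)]
  = 0.52698 + 0.38275 = 0.9097 bits

Marginal of Y (column sums):
  P(Y=0) = 3/10 + 23/40 = 7/8
  P(Y=1) = 1/40 + 1/10 = 1/8
  P(Y=2) = 0 + 0 = 0
H(X|Y) = Σ_y P(y)·H(X|Y=y):
  Y=0: P(Y=0) = 7/8, P(X|Y=0) = (12/35, 23/35) → H(X|Y=0) = 0.92753
  Y=1: P(Y=1) = 1/8, P(X|Y=1) = (1/5, 4/5) → H(X|Y=1) = 0.72193
  Y=2: P(Y=2) = 0 → contributes 0
H(X|Y) = (7/8)·0.92753 + (1/8)·0.72193 = 0.9018 bits

I(X;Y) = H(X) - H(X|Y) = 0.9097 - 0.9018 = 0.0079 bits

Cross-check via I(X;Y) = H(X) + H(Y) - H(X,Y): computing H(Y) from the column sums and H(X,Y) from the 6 cells in the same way gives H(Y) = 0.5436 bits and H(X,Y) = 1.4454 bits, so
I(X;Y) = 0.9097 + 0.5436 - 1.4454 = 0.0079 bits ✓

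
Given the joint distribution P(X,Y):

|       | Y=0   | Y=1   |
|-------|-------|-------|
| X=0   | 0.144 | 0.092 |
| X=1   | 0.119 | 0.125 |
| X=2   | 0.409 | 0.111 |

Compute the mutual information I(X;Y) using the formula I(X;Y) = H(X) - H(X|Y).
0.0523 bits

I(X;Y) = H(X) - H(X|Y)

Marginal of X (row sums):
  P(X=0) = 0.144 + 0.092 = 0.236
  P(X=1) = 0.119 + 0.125 = 0.244
  P(X=2) = 0.409 + 0.111 = 0.520
H(X) = -[0.236·log₂(0.236) + 0.244·log₂(0.244) + 0.520·log₂(0.520)]
  = 0.49162 + 0.49655 + 0.49058 = 1.47875 bits

Marginal of Y (column sums):
  P(Y=0) = 0.144 + 0.119 + 0.409 = 0.672
  P(Y=1) = 0.092 + 0.125 + 0.111 = 0.328
H(X|Y) = Σ_y P(y)·H(X|Y=y):
  Y=0: P(Y=0) = 0.672, P(X|Y=0) = (3/14, 17/96, 409/672) → H(X|Y=0) = 1.35449
  Y=1: P(Y=1) = 0.328, P(X|Y=1) = (23/82, 125/328, 111/328) → H(X|Y=1) = 1.57380
H(X|Y) = 0.672·1.35449 + 0.328·1.57380 = 1.42642 bits

I(X;Y) = H(X) - H(X|Y) = 1.47875 - 1.42642 = 0.0523 bits

Cross-check via I(X;Y) = H(X) + H(Y) - H(X,Y): computing H(Y) from the column sums and H(X,Y) from the 6 cells in the same way gives H(Y) = 0.91287 bits and H(X,Y) = 2.33929 bits, so
I(X;Y) = 1.47875 + 0.91287 - 2.33929 = 0.0523 bits ✓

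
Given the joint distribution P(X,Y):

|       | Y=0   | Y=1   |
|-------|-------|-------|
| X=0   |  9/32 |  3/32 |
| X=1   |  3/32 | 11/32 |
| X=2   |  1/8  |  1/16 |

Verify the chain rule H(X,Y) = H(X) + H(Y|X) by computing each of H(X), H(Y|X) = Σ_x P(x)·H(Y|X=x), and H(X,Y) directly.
H(X) = 1.5052 bits, H(Y|X) = 0.8044 bits, H(X,Y) = 2.3096 bits

Marginal of X (row sums):
  P(X=0) = 9/32 + 3/32 = 3/8
  P(X=1) = 3/32 + 11/32 = 7/16
  P(X=2) = 1/8 + 1/16 = 3/16
H(X) = -[(3/8)·log₂(3/8) + (7/16)·log₂(7/16) + (3/16)·log₂(3/16)]
  = 0.53064 + 0.52178 + 0.45282 = 1.5052 bits

H(Y|X) = Σ_x P(x)·H(Y|X=x):
  X=0: P(X=0) = 3/8, P(Y|X=0) = (3/4, 1/4) → H(Y|X=0) = 0.81128
  X=1: P(X=1) = 7/16, P(Y|X=1) = (3/14, 11/14) → H(Y|X=1) = 0.74960
  X=2: P(X=2) = 3/16, P(Y|X=2) = (2/3, 1/3) → H(Y|X=2) = 0.91830
H(Y|X) = (3/8)·0.81128 + (7/16)·0.74960 + (3/16)·0.91830 = 0.8044 bits

H(X,Y) = -Σ_{x,y} P(x,y) log₂ P(x,y). Per-cell terms -P(x,y)·log₂P(x,y):
  X=0: 0.51471, 0.32016
  X=1: 0.32016, 0.52957
  X=2: 0.37500, 0.25000
Sum of the 6 terms: H(X,Y) = 2.3096 bits

Chain rule check:
  H(X) + H(Y|X) = 1.5052 + 0.8044 = 2.3096 bits
  H(X,Y) = 2.3096 bits
✓ Chain rule verified.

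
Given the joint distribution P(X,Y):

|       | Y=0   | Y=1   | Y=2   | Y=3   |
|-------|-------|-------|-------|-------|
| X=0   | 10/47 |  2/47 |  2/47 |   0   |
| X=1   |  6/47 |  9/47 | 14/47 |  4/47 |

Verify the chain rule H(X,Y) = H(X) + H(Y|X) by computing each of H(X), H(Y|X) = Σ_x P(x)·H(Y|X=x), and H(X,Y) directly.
H(X) = 0.8787 bits, H(Y|X) = 1.6427 bits, H(X,Y) = 2.5214 bits

Marginal of X (row sums):
  P(X=0) = 10/47 + 2/47 + 2/47 + 0 = 14/47
  P(X=1) = 6/47 + 9/47 + 14/47 + 4/47 = 33/47
H(X) = -[(14/47)·log₂(14/47) + (33/47)·log₂(33/47)]
  = 0.52045 + 0.35822 = 0.8787 bits

H(Y|X) = Σ_x P(x)·H(Y|X=x):
  X=0: P(X=0) = 14/47, P(Y|X=0) = (5/7, 1/7, 1/7, 0) → H(Y|X=0) = 1.14883
  X=1: P(X=1) = 33/47, P(Y|X=1) = (2/11, 3/11, 14/33, 4/33) → H(Y|X=1) = 1.85221
H(Y|X) = (14/47)·1.14883 + (33/47)·1.85221 = 1.6427 bits

H(X,Y) = -Σ_{x,y} P(x,y) log₂ P(x,y). Per-cell terms -P(x,y)·log₂P(x,y):
  X=0: 0.47503, 0.19381, 0.19381, 0.00000
  X=1: 0.37910, 0.45664, 0.52045, 0.30252
  (cells with P = 0 contribute 0)
Sum of the 8 terms: H(X,Y) = 2.5214 bits

Chain rule check:
  H(X) + H(Y|X) = 0.8787 + 1.6427 = 2.5214 bits
  H(X,Y) = 2.5214 bits
✓ Chain rule verified.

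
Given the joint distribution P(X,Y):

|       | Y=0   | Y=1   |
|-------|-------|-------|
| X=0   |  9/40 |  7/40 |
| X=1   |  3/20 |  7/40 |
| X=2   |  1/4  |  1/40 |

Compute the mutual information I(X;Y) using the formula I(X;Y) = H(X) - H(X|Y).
0.1145 bits

I(X;Y) = H(X) - H(X|Y)

Marginal of X (row sums):
  P(X=0) = 9/40 + 7/40 = 2/5
  P(X=1) = 3/20 + 7/40 = 13/40
  P(X=2) = 1/4 + 1/40 = 11/40
H(X) = -[(2/5)·log₂(2/5) + (13/40)·log₂(13/40) + (11/40)·log₂(11/40)]
  = 0.52877 + 0.52698 + 0.51219 = 1.56794 bits

Marginal of Y (column sums):
  P(Y=0) = 9/40 + 3/20 + 1/4 = 5/8
  P(Y=1) = 7/40 + 7/40 + 1/40 = 3/8
H(X|Y) = Σ_y P(y)·H(X|Y=y):
  Y=0: P(Y=0) = 5/8, P(X|Y=0) = (9/25, 6/25, 2/5) → H(X|Y=0) = 1.55352
  Y=1: P(Y=1) = 3/8, P(X|Y=1) = (7/15, 7/15, 1/15) → H(X|Y=1) = 1.28669
H(X|Y) = (5/8)·1.55352 + (3/8)·1.28669 = 1.45346 bits

I(X;Y) = H(X) - H(X|Y) = 1.56794 - 1.45346 = 0.1145 bits

Cross-check via I(X;Y) = H(X) + H(Y) - H(X,Y): computing H(Y) from the column sums and H(X,Y) from the 6 cells in the same way gives H(Y) = 0.95443 bits and H(X,Y) = 2.40789 bits, so
I(X;Y) = 1.56794 + 0.95443 - 2.40789 = 0.1145 bits ✓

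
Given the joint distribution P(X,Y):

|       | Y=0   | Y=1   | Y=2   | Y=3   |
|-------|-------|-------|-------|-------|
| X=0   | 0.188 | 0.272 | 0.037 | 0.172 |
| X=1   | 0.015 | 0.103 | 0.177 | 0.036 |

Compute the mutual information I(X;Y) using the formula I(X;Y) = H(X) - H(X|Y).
0.2403 bits

I(X;Y) = H(X) - H(X|Y)

Marginal of X (row sums):
  P(X=0) = 0.188 + 0.272 + 0.037 + 0.172 = 0.669
  P(X=1) = 0.015 + 0.103 + 0.177 + 0.036 = 0.331
H(X) = -[0.669·log₂(0.669) + 0.331·log₂(0.331)]
  = 0.387968 + 0.527977 = 0.915945 bits

Marginal of Y (column sums):
  P(Y=0) = 0.188 + 0.015 = 0.203
  P(Y=1) = 0.272 + 0.103 = 0.375
  P(Y=2) = 0.037 + 0.177 = 0.214
  P(Y=3) = 0.172 + 0.036 = 0.208
H(X|Y) = Σ_y P(y)·H(X|Y=y):
  Y=0: P(Y=0) = 0.203, P(X|Y=0) = (188/203, 15/203) → H(X|Y=0) = 0.380281
  Y=1: P(Y=1) = 0.375, P(X|Y=1) = (272/375, 103/375) → H(X|Y=1) = 0.848082
  Y=2: P(Y=2) = 0.214, P(X|Y=2) = (37/214, 177/214) → H(X|Y=2) = 0.664290
  Y=3: P(Y=3) = 0.208, P(X|Y=3) = (43/52, 9/52) → H(X|Y=3) = 0.664695
H(X|Y) = 0.203·0.380281 + 0.375·0.848082 + 0.214·0.664290 + 0.208·0.664695 = 0.675642 bits

I(X;Y) = H(X) - H(X|Y) = 0.915945 - 0.675642 = 0.2403 bits

Cross-check via I(X;Y) = H(X) + H(Y) - H(X,Y): computing H(Y) from the column sums and H(X,Y) from the 8 cells in the same way gives H(Y) = 1.944826 bits and H(X,Y) = 2.620468 bits, so
I(X;Y) = 0.915945 + 1.944826 - 2.620468 = 0.2403 bits ✓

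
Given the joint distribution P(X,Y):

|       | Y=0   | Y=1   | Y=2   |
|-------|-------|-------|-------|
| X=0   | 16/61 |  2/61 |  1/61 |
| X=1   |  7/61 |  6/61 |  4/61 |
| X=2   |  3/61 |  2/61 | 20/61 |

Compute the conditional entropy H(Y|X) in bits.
1.0482 bits

H(Y|X) = H(X,Y) - H(X)

H(X,Y) = -Σ_{x,y} P(x,y) log₂ P(x,y). Per-cell terms -P(x,y)·log₂P(x,y):
  X=0: 0.506423, 0.161664, 0.097225
  X=1: 0.358421, 0.329093, 0.257753
  X=2: 0.213727, 0.161664, 0.527478
Sum of the 9 terms: H(X,Y) = 2.61345 bits

Marginal of X (row sums):
  P(X=0) = 16/61 + 2/61 + 1/61 = 19/61
  P(X=1) = 7/61 + 6/61 + 4/61 = 17/61
  P(X=2) = 3/61 + 2/61 + 20/61 = 25/61
H(X) = -[(19/61)·log₂(19/61) + (17/61)·log₂(17/61) + (25/61)·log₂(25/61)]
  = 0.524154 + 0.513699 + 0.527410 = 1.56526 bits

H(Y|X) = H(X,Y) - H(X) = 2.61345 - 1.56526 = 1.0482 bits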